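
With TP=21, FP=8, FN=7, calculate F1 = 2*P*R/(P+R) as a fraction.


F1 = 2 * P * R / (P + R)
P = TP/(TP+FP) = 21/29 = 21/29
R = TP/(TP+FN) = 21/28 = 3/4
2 * P * R = 2 * 21/29 * 3/4 = 63/58
P + R = 21/29 + 3/4 = 171/116
F1 = 63/58 / 171/116 = 14/19

14/19


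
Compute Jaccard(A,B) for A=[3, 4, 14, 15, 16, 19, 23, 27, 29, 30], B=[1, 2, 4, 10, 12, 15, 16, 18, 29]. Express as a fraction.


A intersect B = [4, 15, 16, 29]
|A intersect B| = 4
A union B = [1, 2, 3, 4, 10, 12, 14, 15, 16, 18, 19, 23, 27, 29, 30]
|A union B| = 15
Jaccard = 4/15 = 4/15

4/15


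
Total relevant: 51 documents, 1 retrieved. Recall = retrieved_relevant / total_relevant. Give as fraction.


Recall = retrieved_relevant / total_relevant
= 1 / 51
= 1 / (1 + 50)
= 1/51

1/51


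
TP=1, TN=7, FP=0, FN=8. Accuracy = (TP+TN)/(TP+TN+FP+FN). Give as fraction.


Accuracy = (TP + TN) / (TP + TN + FP + FN)
TP + TN = 1 + 7 = 8
Total = 1 + 7 + 0 + 8 = 16
Accuracy = 8 / 16 = 1/2

1/2


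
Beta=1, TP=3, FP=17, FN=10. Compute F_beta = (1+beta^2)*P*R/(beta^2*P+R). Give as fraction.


P = TP/(TP+FP) = 3/20 = 3/20
R = TP/(TP+FN) = 3/13 = 3/13
beta^2 = 1^2 = 1
(1 + beta^2) = 2
Numerator = (1+beta^2)*P*R = 9/130
Denominator = beta^2*P + R = 3/20 + 3/13 = 99/260
F_beta = 2/11

2/11


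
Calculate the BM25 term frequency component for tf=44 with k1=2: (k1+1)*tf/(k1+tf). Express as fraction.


BM25 TF component = (k1+1)*tf / (k1+tf)
k1 = 2, tf = 44
Numerator = (2+1)*44 = 132
Denominator = 2 + 44 = 46
= 132/46 = 66/23

66/23


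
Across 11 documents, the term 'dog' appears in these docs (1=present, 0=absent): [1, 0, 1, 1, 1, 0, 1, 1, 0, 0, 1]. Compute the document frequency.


Checking each document for 'dog':
Doc 1: present
Doc 2: absent
Doc 3: present
Doc 4: present
Doc 5: present
Doc 6: absent
Doc 7: present
Doc 8: present
Doc 9: absent
Doc 10: absent
Doc 11: present
df = sum of presences = 1 + 0 + 1 + 1 + 1 + 0 + 1 + 1 + 0 + 0 + 1 = 7

7


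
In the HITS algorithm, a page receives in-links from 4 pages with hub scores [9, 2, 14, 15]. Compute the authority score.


Authority = sum of hub scores of in-linkers
In-link 1: hub score = 9
In-link 2: hub score = 2
In-link 3: hub score = 14
In-link 4: hub score = 15
Authority = 9 + 2 + 14 + 15 = 40

40


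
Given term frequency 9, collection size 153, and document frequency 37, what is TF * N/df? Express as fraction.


TF * (N/df)
= 9 * (153/37)
= 9 * 153/37
= 1377/37

1377/37


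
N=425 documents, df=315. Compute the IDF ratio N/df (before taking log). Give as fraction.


IDF ratio = N / df
= 425 / 315
= 85/63

85/63


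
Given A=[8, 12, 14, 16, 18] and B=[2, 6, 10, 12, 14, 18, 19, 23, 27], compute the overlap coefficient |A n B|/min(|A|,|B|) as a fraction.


A intersect B = [12, 14, 18]
|A intersect B| = 3
min(|A|, |B|) = min(5, 9) = 5
Overlap = 3 / 5 = 3/5

3/5


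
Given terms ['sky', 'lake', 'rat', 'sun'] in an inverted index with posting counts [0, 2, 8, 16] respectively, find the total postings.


Summing posting list sizes:
'sky': 0 postings
'lake': 2 postings
'rat': 8 postings
'sun': 16 postings
Total = 0 + 2 + 8 + 16 = 26

26


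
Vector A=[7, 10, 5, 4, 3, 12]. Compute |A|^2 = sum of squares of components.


|A|^2 = sum of squared components
A[0]^2 = 7^2 = 49
A[1]^2 = 10^2 = 100
A[2]^2 = 5^2 = 25
A[3]^2 = 4^2 = 16
A[4]^2 = 3^2 = 9
A[5]^2 = 12^2 = 144
Sum = 49 + 100 + 25 + 16 + 9 + 144 = 343

343


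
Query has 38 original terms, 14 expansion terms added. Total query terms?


Original terms: 38
Expansion terms: 14
Total = 38 + 14 = 52

52


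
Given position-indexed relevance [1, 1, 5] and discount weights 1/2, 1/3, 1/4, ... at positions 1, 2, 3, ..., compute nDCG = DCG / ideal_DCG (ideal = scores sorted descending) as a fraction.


Position discount weights w_i = 1/(i+1) for i=1..3:
Weights = [1/2, 1/3, 1/4]
Actual relevance: [1, 1, 5]
DCG = 1/2 + 1/3 + 5/4 = 25/12
Ideal relevance (sorted desc): [5, 1, 1]
Ideal DCG = 5/2 + 1/3 + 1/4 = 37/12
nDCG = DCG / ideal_DCG = 25/12 / 37/12 = 25/37

25/37


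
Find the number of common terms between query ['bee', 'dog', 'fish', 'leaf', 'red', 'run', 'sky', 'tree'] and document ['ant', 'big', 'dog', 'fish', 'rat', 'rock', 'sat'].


Query terms: ['bee', 'dog', 'fish', 'leaf', 'red', 'run', 'sky', 'tree']
Document terms: ['ant', 'big', 'dog', 'fish', 'rat', 'rock', 'sat']
Common terms: ['dog', 'fish']
Overlap count = 2

2


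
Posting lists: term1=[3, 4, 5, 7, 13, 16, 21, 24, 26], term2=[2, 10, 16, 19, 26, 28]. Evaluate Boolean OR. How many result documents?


Boolean OR: find union of posting lists
term1 docs: [3, 4, 5, 7, 13, 16, 21, 24, 26]
term2 docs: [2, 10, 16, 19, 26, 28]
Union: [2, 3, 4, 5, 7, 10, 13, 16, 19, 21, 24, 26, 28]
|union| = 13

13


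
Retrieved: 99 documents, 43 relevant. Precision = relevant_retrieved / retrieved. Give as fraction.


Precision = relevant_retrieved / total_retrieved
= 43 / 99
= 43 / (43 + 56)
= 43/99

43/99


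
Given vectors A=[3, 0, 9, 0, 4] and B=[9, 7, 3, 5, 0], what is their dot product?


Dot product = sum of element-wise products
A[0]*B[0] = 3*9 = 27
A[1]*B[1] = 0*7 = 0
A[2]*B[2] = 9*3 = 27
A[3]*B[3] = 0*5 = 0
A[4]*B[4] = 4*0 = 0
Sum = 27 + 0 + 27 + 0 + 0 = 54

54


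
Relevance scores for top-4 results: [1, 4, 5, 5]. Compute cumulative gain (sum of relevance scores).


Cumulative Gain = sum of relevance scores
Position 1: rel=1, running sum=1
Position 2: rel=4, running sum=5
Position 3: rel=5, running sum=10
Position 4: rel=5, running sum=15
CG = 15

15


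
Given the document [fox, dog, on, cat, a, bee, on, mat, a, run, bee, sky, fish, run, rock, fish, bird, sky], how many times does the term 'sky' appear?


Document has 18 words
Scanning for 'sky':
Found at positions: [11, 17]
Count = 2

2


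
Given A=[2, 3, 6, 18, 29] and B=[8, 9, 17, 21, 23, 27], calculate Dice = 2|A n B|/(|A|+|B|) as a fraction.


A intersect B = []
|A intersect B| = 0
|A| = 5, |B| = 6
Dice = 2*0 / (5+6)
= 0 / 11 = 0

0


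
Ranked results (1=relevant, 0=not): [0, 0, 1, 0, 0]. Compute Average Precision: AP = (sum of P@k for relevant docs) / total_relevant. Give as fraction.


Computing P@k for each relevant position:
Position 1: not relevant
Position 2: not relevant
Position 3: relevant, P@3 = 1/3 = 1/3
Position 4: not relevant
Position 5: not relevant
Sum of P@k = 1/3 = 1/3
AP = 1/3 / 1 = 1/3

1/3


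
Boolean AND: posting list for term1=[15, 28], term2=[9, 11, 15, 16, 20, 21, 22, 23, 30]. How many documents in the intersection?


Boolean AND: find intersection of posting lists
term1 docs: [15, 28]
term2 docs: [9, 11, 15, 16, 20, 21, 22, 23, 30]
Intersection: [15]
|intersection| = 1

1


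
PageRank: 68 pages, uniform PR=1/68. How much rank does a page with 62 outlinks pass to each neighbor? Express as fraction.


Initial PR = 1/68 = 1/68
Outlinks = 62
Contribution per link = PR / outlinks
= 1/68 / 62
= 1/4216

1/4216


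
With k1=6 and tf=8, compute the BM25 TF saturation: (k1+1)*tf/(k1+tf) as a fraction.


BM25 TF component = (k1+1)*tf / (k1+tf)
k1 = 6, tf = 8
Numerator = (6+1)*8 = 56
Denominator = 6 + 8 = 14
= 56/14 = 4

4


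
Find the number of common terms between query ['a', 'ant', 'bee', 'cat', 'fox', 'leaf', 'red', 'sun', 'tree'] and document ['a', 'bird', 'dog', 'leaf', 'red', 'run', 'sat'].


Query terms: ['a', 'ant', 'bee', 'cat', 'fox', 'leaf', 'red', 'sun', 'tree']
Document terms: ['a', 'bird', 'dog', 'leaf', 'red', 'run', 'sat']
Common terms: ['a', 'leaf', 'red']
Overlap count = 3

3


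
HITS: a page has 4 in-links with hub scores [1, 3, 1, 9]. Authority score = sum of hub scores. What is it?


Authority = sum of hub scores of in-linkers
In-link 1: hub score = 1
In-link 2: hub score = 3
In-link 3: hub score = 1
In-link 4: hub score = 9
Authority = 1 + 3 + 1 + 9 = 14

14


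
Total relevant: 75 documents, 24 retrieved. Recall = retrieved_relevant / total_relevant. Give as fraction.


Recall = retrieved_relevant / total_relevant
= 24 / 75
= 24 / (24 + 51)
= 8/25

8/25


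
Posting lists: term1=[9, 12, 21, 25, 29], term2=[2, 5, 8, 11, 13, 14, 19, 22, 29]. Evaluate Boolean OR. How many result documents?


Boolean OR: find union of posting lists
term1 docs: [9, 12, 21, 25, 29]
term2 docs: [2, 5, 8, 11, 13, 14, 19, 22, 29]
Union: [2, 5, 8, 9, 11, 12, 13, 14, 19, 21, 22, 25, 29]
|union| = 13

13


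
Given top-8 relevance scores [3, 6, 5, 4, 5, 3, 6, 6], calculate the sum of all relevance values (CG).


Cumulative Gain = sum of relevance scores
Position 1: rel=3, running sum=3
Position 2: rel=6, running sum=9
Position 3: rel=5, running sum=14
Position 4: rel=4, running sum=18
Position 5: rel=5, running sum=23
Position 6: rel=3, running sum=26
Position 7: rel=6, running sum=32
Position 8: rel=6, running sum=38
CG = 38

38


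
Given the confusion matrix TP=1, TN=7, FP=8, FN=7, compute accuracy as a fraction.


Accuracy = (TP + TN) / (TP + TN + FP + FN)
TP + TN = 1 + 7 = 8
Total = 1 + 7 + 8 + 7 = 23
Accuracy = 8 / 23 = 8/23

8/23


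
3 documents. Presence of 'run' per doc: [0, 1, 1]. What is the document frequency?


Checking each document for 'run':
Doc 1: absent
Doc 2: present
Doc 3: present
df = sum of presences = 0 + 1 + 1 = 2

2


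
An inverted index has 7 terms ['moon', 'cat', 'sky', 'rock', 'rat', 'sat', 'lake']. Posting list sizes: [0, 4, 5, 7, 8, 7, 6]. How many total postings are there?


Summing posting list sizes:
'moon': 0 postings
'cat': 4 postings
'sky': 5 postings
'rock': 7 postings
'rat': 8 postings
'sat': 7 postings
'lake': 6 postings
Total = 0 + 4 + 5 + 7 + 8 + 7 + 6 = 37

37


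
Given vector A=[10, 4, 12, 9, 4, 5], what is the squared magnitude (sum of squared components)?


|A|^2 = sum of squared components
A[0]^2 = 10^2 = 100
A[1]^2 = 4^2 = 16
A[2]^2 = 12^2 = 144
A[3]^2 = 9^2 = 81
A[4]^2 = 4^2 = 16
A[5]^2 = 5^2 = 25
Sum = 100 + 16 + 144 + 81 + 16 + 25 = 382

382


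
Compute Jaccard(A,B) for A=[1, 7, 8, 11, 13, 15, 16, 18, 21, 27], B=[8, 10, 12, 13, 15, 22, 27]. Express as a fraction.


A intersect B = [8, 13, 15, 27]
|A intersect B| = 4
A union B = [1, 7, 8, 10, 11, 12, 13, 15, 16, 18, 21, 22, 27]
|A union B| = 13
Jaccard = 4/13 = 4/13

4/13


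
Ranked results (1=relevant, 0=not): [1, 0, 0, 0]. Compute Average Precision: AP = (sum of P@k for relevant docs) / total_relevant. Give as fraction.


Computing P@k for each relevant position:
Position 1: relevant, P@1 = 1/1 = 1
Position 2: not relevant
Position 3: not relevant
Position 4: not relevant
Sum of P@k = 1 = 1
AP = 1 / 1 = 1

1


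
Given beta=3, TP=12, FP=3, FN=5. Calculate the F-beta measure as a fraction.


P = TP/(TP+FP) = 12/15 = 4/5
R = TP/(TP+FN) = 12/17 = 12/17
beta^2 = 3^2 = 9
(1 + beta^2) = 10
Numerator = (1+beta^2)*P*R = 96/17
Denominator = beta^2*P + R = 36/5 + 12/17 = 672/85
F_beta = 5/7

5/7


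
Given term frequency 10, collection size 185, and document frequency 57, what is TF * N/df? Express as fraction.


TF * (N/df)
= 10 * (185/57)
= 10 * 185/57
= 1850/57

1850/57


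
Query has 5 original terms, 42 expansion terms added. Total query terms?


Original terms: 5
Expansion terms: 42
Total = 5 + 42 = 47

47


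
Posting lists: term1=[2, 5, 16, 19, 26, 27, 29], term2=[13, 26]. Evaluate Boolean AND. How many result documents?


Boolean AND: find intersection of posting lists
term1 docs: [2, 5, 16, 19, 26, 27, 29]
term2 docs: [13, 26]
Intersection: [26]
|intersection| = 1

1


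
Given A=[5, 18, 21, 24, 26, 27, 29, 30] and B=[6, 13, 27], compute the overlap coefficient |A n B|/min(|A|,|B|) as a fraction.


A intersect B = [27]
|A intersect B| = 1
min(|A|, |B|) = min(8, 3) = 3
Overlap = 1 / 3 = 1/3

1/3


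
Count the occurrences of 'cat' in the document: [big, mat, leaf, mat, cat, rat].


Document has 6 words
Scanning for 'cat':
Found at positions: [4]
Count = 1

1


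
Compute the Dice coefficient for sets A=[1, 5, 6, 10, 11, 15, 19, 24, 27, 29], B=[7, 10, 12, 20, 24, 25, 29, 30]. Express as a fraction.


A intersect B = [10, 24, 29]
|A intersect B| = 3
|A| = 10, |B| = 8
Dice = 2*3 / (10+8)
= 6 / 18 = 1/3

1/3


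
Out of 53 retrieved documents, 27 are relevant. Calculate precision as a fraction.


Precision = relevant_retrieved / total_retrieved
= 27 / 53
= 27 / (27 + 26)
= 27/53

27/53


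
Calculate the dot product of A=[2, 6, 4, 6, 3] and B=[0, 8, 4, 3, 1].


Dot product = sum of element-wise products
A[0]*B[0] = 2*0 = 0
A[1]*B[1] = 6*8 = 48
A[2]*B[2] = 4*4 = 16
A[3]*B[3] = 6*3 = 18
A[4]*B[4] = 3*1 = 3
Sum = 0 + 48 + 16 + 18 + 3 = 85

85


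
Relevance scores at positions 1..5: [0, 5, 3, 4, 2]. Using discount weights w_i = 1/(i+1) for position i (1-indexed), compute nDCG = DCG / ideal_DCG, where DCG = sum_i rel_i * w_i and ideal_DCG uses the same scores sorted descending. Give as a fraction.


Position discount weights w_i = 1/(i+1) for i=1..5:
Weights = [1/2, 1/3, 1/4, 1/5, 1/6]
Actual relevance: [0, 5, 3, 4, 2]
DCG = 0/2 + 5/3 + 3/4 + 4/5 + 2/6 = 71/20
Ideal relevance (sorted desc): [5, 4, 3, 2, 0]
Ideal DCG = 5/2 + 4/3 + 3/4 + 2/5 + 0/6 = 299/60
nDCG = DCG / ideal_DCG = 71/20 / 299/60 = 213/299

213/299


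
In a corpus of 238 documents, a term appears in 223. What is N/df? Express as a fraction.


IDF ratio = N / df
= 238 / 223
= 238/223

238/223


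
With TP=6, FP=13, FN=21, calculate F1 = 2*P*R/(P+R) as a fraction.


F1 = 2 * P * R / (P + R)
P = TP/(TP+FP) = 6/19 = 6/19
R = TP/(TP+FN) = 6/27 = 2/9
2 * P * R = 2 * 6/19 * 2/9 = 8/57
P + R = 6/19 + 2/9 = 92/171
F1 = 8/57 / 92/171 = 6/23

6/23


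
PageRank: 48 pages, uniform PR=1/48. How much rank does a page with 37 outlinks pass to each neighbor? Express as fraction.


Initial PR = 1/48 = 1/48
Outlinks = 37
Contribution per link = PR / outlinks
= 1/48 / 37
= 1/1776

1/1776


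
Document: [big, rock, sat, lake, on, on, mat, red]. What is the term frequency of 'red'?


Document has 8 words
Scanning for 'red':
Found at positions: [7]
Count = 1

1


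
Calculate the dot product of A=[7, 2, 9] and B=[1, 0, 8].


Dot product = sum of element-wise products
A[0]*B[0] = 7*1 = 7
A[1]*B[1] = 2*0 = 0
A[2]*B[2] = 9*8 = 72
Sum = 7 + 0 + 72 = 79

79


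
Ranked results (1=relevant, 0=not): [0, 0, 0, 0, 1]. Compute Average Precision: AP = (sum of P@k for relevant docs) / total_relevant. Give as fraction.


Computing P@k for each relevant position:
Position 1: not relevant
Position 2: not relevant
Position 3: not relevant
Position 4: not relevant
Position 5: relevant, P@5 = 1/5 = 1/5
Sum of P@k = 1/5 = 1/5
AP = 1/5 / 1 = 1/5

1/5


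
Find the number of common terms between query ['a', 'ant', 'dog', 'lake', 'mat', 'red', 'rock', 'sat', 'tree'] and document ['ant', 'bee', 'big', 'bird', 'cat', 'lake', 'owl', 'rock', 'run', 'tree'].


Query terms: ['a', 'ant', 'dog', 'lake', 'mat', 'red', 'rock', 'sat', 'tree']
Document terms: ['ant', 'bee', 'big', 'bird', 'cat', 'lake', 'owl', 'rock', 'run', 'tree']
Common terms: ['ant', 'lake', 'rock', 'tree']
Overlap count = 4

4


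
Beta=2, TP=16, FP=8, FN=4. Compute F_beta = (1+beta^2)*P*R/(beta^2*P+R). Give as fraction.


P = TP/(TP+FP) = 16/24 = 2/3
R = TP/(TP+FN) = 16/20 = 4/5
beta^2 = 2^2 = 4
(1 + beta^2) = 5
Numerator = (1+beta^2)*P*R = 8/3
Denominator = beta^2*P + R = 8/3 + 4/5 = 52/15
F_beta = 10/13

10/13


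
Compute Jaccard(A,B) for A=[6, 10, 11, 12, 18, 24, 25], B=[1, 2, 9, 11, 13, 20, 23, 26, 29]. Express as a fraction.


A intersect B = [11]
|A intersect B| = 1
A union B = [1, 2, 6, 9, 10, 11, 12, 13, 18, 20, 23, 24, 25, 26, 29]
|A union B| = 15
Jaccard = 1/15 = 1/15

1/15


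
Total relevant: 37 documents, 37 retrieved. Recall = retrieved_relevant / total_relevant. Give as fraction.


Recall = retrieved_relevant / total_relevant
= 37 / 37
= 37 / (37 + 0)
= 1

1


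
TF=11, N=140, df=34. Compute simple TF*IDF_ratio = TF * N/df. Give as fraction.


TF * (N/df)
= 11 * (140/34)
= 11 * 70/17
= 770/17

770/17


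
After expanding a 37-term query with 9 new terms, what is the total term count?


Original terms: 37
Expansion terms: 9
Total = 37 + 9 = 46

46


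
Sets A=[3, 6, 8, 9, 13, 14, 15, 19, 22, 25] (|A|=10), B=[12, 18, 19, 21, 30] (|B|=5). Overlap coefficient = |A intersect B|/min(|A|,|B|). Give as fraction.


A intersect B = [19]
|A intersect B| = 1
min(|A|, |B|) = min(10, 5) = 5
Overlap = 1 / 5 = 1/5

1/5


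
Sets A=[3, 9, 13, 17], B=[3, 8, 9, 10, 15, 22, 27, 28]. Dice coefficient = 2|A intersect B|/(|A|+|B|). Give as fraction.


A intersect B = [3, 9]
|A intersect B| = 2
|A| = 4, |B| = 8
Dice = 2*2 / (4+8)
= 4 / 12 = 1/3

1/3


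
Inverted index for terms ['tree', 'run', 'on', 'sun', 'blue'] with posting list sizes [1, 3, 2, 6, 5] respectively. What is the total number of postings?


Summing posting list sizes:
'tree': 1 postings
'run': 3 postings
'on': 2 postings
'sun': 6 postings
'blue': 5 postings
Total = 1 + 3 + 2 + 6 + 5 = 17

17


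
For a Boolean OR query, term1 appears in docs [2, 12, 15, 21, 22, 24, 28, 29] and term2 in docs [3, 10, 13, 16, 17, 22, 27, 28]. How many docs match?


Boolean OR: find union of posting lists
term1 docs: [2, 12, 15, 21, 22, 24, 28, 29]
term2 docs: [3, 10, 13, 16, 17, 22, 27, 28]
Union: [2, 3, 10, 12, 13, 15, 16, 17, 21, 22, 24, 27, 28, 29]
|union| = 14

14


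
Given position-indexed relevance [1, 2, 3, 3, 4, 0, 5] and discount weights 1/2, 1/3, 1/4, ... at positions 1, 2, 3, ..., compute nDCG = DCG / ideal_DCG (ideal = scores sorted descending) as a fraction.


Position discount weights w_i = 1/(i+1) for i=1..7:
Weights = [1/2, 1/3, 1/4, 1/5, 1/6, 1/7, 1/8]
Actual relevance: [1, 2, 3, 3, 4, 0, 5]
DCG = 1/2 + 2/3 + 3/4 + 3/5 + 4/6 + 0/7 + 5/8 = 457/120
Ideal relevance (sorted desc): [5, 4, 3, 3, 2, 1, 0]
Ideal DCG = 5/2 + 4/3 + 3/4 + 3/5 + 2/6 + 1/7 + 0/8 = 2377/420
nDCG = DCG / ideal_DCG = 457/120 / 2377/420 = 3199/4754

3199/4754


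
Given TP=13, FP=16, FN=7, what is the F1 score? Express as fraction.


F1 = 2 * P * R / (P + R)
P = TP/(TP+FP) = 13/29 = 13/29
R = TP/(TP+FN) = 13/20 = 13/20
2 * P * R = 2 * 13/29 * 13/20 = 169/290
P + R = 13/29 + 13/20 = 637/580
F1 = 169/290 / 637/580 = 26/49

26/49


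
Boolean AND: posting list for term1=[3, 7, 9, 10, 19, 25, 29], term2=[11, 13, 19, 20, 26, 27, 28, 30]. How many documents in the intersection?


Boolean AND: find intersection of posting lists
term1 docs: [3, 7, 9, 10, 19, 25, 29]
term2 docs: [11, 13, 19, 20, 26, 27, 28, 30]
Intersection: [19]
|intersection| = 1

1


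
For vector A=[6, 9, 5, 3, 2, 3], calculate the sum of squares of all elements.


|A|^2 = sum of squared components
A[0]^2 = 6^2 = 36
A[1]^2 = 9^2 = 81
A[2]^2 = 5^2 = 25
A[3]^2 = 3^2 = 9
A[4]^2 = 2^2 = 4
A[5]^2 = 3^2 = 9
Sum = 36 + 81 + 25 + 9 + 4 + 9 = 164

164


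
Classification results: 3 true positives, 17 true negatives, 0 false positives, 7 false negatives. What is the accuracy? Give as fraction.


Accuracy = (TP + TN) / (TP + TN + FP + FN)
TP + TN = 3 + 17 = 20
Total = 3 + 17 + 0 + 7 = 27
Accuracy = 20 / 27 = 20/27

20/27


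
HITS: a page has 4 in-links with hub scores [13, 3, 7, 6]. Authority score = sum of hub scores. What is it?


Authority = sum of hub scores of in-linkers
In-link 1: hub score = 13
In-link 2: hub score = 3
In-link 3: hub score = 7
In-link 4: hub score = 6
Authority = 13 + 3 + 7 + 6 = 29

29


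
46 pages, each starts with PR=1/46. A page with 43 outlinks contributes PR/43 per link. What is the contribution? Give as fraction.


Initial PR = 1/46 = 1/46
Outlinks = 43
Contribution per link = PR / outlinks
= 1/46 / 43
= 1/1978

1/1978


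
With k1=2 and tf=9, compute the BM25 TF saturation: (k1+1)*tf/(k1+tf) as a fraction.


BM25 TF component = (k1+1)*tf / (k1+tf)
k1 = 2, tf = 9
Numerator = (2+1)*9 = 27
Denominator = 2 + 9 = 11
= 27/11 = 27/11

27/11


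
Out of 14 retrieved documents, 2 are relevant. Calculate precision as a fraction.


Precision = relevant_retrieved / total_retrieved
= 2 / 14
= 2 / (2 + 12)
= 1/7

1/7


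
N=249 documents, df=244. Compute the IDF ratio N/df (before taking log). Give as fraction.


IDF ratio = N / df
= 249 / 244
= 249/244

249/244


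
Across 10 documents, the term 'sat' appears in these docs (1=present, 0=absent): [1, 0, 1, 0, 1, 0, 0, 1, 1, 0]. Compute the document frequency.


Checking each document for 'sat':
Doc 1: present
Doc 2: absent
Doc 3: present
Doc 4: absent
Doc 5: present
Doc 6: absent
Doc 7: absent
Doc 8: present
Doc 9: present
Doc 10: absent
df = sum of presences = 1 + 0 + 1 + 0 + 1 + 0 + 0 + 1 + 1 + 0 = 5

5


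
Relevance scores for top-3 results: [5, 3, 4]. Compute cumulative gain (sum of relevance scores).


Cumulative Gain = sum of relevance scores
Position 1: rel=5, running sum=5
Position 2: rel=3, running sum=8
Position 3: rel=4, running sum=12
CG = 12

12


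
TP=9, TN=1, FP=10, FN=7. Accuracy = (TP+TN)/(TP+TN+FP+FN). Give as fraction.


Accuracy = (TP + TN) / (TP + TN + FP + FN)
TP + TN = 9 + 1 = 10
Total = 9 + 1 + 10 + 7 = 27
Accuracy = 10 / 27 = 10/27

10/27


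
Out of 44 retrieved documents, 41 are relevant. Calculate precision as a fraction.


Precision = relevant_retrieved / total_retrieved
= 41 / 44
= 41 / (41 + 3)
= 41/44

41/44


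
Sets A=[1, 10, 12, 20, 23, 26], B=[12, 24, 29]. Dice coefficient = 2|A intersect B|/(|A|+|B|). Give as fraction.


A intersect B = [12]
|A intersect B| = 1
|A| = 6, |B| = 3
Dice = 2*1 / (6+3)
= 2 / 9 = 2/9

2/9


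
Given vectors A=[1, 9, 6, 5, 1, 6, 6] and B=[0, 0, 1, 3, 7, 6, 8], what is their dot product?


Dot product = sum of element-wise products
A[0]*B[0] = 1*0 = 0
A[1]*B[1] = 9*0 = 0
A[2]*B[2] = 6*1 = 6
A[3]*B[3] = 5*3 = 15
A[4]*B[4] = 1*7 = 7
A[5]*B[5] = 6*6 = 36
A[6]*B[6] = 6*8 = 48
Sum = 0 + 0 + 6 + 15 + 7 + 36 + 48 = 112

112


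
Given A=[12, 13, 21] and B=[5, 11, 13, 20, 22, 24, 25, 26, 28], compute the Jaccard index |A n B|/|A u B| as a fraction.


A intersect B = [13]
|A intersect B| = 1
A union B = [5, 11, 12, 13, 20, 21, 22, 24, 25, 26, 28]
|A union B| = 11
Jaccard = 1/11 = 1/11

1/11


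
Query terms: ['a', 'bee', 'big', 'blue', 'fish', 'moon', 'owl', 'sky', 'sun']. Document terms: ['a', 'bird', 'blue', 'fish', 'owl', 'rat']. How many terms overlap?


Query terms: ['a', 'bee', 'big', 'blue', 'fish', 'moon', 'owl', 'sky', 'sun']
Document terms: ['a', 'bird', 'blue', 'fish', 'owl', 'rat']
Common terms: ['a', 'blue', 'fish', 'owl']
Overlap count = 4

4


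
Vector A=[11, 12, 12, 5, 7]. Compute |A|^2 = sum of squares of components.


|A|^2 = sum of squared components
A[0]^2 = 11^2 = 121
A[1]^2 = 12^2 = 144
A[2]^2 = 12^2 = 144
A[3]^2 = 5^2 = 25
A[4]^2 = 7^2 = 49
Sum = 121 + 144 + 144 + 25 + 49 = 483

483


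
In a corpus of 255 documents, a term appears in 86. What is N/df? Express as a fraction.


IDF ratio = N / df
= 255 / 86
= 255/86

255/86


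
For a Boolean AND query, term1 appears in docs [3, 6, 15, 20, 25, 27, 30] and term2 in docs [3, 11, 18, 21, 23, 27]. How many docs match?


Boolean AND: find intersection of posting lists
term1 docs: [3, 6, 15, 20, 25, 27, 30]
term2 docs: [3, 11, 18, 21, 23, 27]
Intersection: [3, 27]
|intersection| = 2

2


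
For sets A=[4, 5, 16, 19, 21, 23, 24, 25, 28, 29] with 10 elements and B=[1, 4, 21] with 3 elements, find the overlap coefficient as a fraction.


A intersect B = [4, 21]
|A intersect B| = 2
min(|A|, |B|) = min(10, 3) = 3
Overlap = 2 / 3 = 2/3

2/3


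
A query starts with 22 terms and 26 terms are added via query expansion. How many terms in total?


Original terms: 22
Expansion terms: 26
Total = 22 + 26 = 48

48


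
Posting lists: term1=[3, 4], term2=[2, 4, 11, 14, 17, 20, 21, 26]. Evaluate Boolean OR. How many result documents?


Boolean OR: find union of posting lists
term1 docs: [3, 4]
term2 docs: [2, 4, 11, 14, 17, 20, 21, 26]
Union: [2, 3, 4, 11, 14, 17, 20, 21, 26]
|union| = 9

9


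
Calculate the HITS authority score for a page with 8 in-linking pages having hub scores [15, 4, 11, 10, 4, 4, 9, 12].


Authority = sum of hub scores of in-linkers
In-link 1: hub score = 15
In-link 2: hub score = 4
In-link 3: hub score = 11
In-link 4: hub score = 10
In-link 5: hub score = 4
In-link 6: hub score = 4
In-link 7: hub score = 9
In-link 8: hub score = 12
Authority = 15 + 4 + 11 + 10 + 4 + 4 + 9 + 12 = 69

69


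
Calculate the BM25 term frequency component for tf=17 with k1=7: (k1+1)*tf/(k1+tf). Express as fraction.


BM25 TF component = (k1+1)*tf / (k1+tf)
k1 = 7, tf = 17
Numerator = (7+1)*17 = 136
Denominator = 7 + 17 = 24
= 136/24 = 17/3

17/3


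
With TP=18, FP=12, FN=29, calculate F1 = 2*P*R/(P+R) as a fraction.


F1 = 2 * P * R / (P + R)
P = TP/(TP+FP) = 18/30 = 3/5
R = TP/(TP+FN) = 18/47 = 18/47
2 * P * R = 2 * 3/5 * 18/47 = 108/235
P + R = 3/5 + 18/47 = 231/235
F1 = 108/235 / 231/235 = 36/77

36/77


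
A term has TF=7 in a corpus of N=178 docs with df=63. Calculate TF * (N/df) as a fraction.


TF * (N/df)
= 7 * (178/63)
= 7 * 178/63
= 178/9

178/9


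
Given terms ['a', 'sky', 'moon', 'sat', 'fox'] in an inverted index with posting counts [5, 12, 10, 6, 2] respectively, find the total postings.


Summing posting list sizes:
'a': 5 postings
'sky': 12 postings
'moon': 10 postings
'sat': 6 postings
'fox': 2 postings
Total = 5 + 12 + 10 + 6 + 2 = 35

35


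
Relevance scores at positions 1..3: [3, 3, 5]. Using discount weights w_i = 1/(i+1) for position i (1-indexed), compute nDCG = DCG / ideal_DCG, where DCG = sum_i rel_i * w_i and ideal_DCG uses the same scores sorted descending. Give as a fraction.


Position discount weights w_i = 1/(i+1) for i=1..3:
Weights = [1/2, 1/3, 1/4]
Actual relevance: [3, 3, 5]
DCG = 3/2 + 3/3 + 5/4 = 15/4
Ideal relevance (sorted desc): [5, 3, 3]
Ideal DCG = 5/2 + 3/3 + 3/4 = 17/4
nDCG = DCG / ideal_DCG = 15/4 / 17/4 = 15/17

15/17


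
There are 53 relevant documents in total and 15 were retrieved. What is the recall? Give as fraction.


Recall = retrieved_relevant / total_relevant
= 15 / 53
= 15 / (15 + 38)
= 15/53

15/53


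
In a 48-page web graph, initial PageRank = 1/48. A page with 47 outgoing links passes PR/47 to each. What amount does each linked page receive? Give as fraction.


Initial PR = 1/48 = 1/48
Outlinks = 47
Contribution per link = PR / outlinks
= 1/48 / 47
= 1/2256

1/2256


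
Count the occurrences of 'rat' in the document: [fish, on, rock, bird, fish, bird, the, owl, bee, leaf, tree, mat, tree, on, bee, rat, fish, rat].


Document has 18 words
Scanning for 'rat':
Found at positions: [15, 17]
Count = 2

2


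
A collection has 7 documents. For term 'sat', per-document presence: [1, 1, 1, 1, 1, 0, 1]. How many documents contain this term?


Checking each document for 'sat':
Doc 1: present
Doc 2: present
Doc 3: present
Doc 4: present
Doc 5: present
Doc 6: absent
Doc 7: present
df = sum of presences = 1 + 1 + 1 + 1 + 1 + 0 + 1 = 6

6


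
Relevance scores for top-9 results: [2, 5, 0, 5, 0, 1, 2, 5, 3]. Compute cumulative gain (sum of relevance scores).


Cumulative Gain = sum of relevance scores
Position 1: rel=2, running sum=2
Position 2: rel=5, running sum=7
Position 3: rel=0, running sum=7
Position 4: rel=5, running sum=12
Position 5: rel=0, running sum=12
Position 6: rel=1, running sum=13
Position 7: rel=2, running sum=15
Position 8: rel=5, running sum=20
Position 9: rel=3, running sum=23
CG = 23

23


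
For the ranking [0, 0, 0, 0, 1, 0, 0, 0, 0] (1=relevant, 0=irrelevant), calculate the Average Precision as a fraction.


Computing P@k for each relevant position:
Position 1: not relevant
Position 2: not relevant
Position 3: not relevant
Position 4: not relevant
Position 5: relevant, P@5 = 1/5 = 1/5
Position 6: not relevant
Position 7: not relevant
Position 8: not relevant
Position 9: not relevant
Sum of P@k = 1/5 = 1/5
AP = 1/5 / 1 = 1/5

1/5


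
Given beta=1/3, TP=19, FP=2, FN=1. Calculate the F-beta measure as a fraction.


P = TP/(TP+FP) = 19/21 = 19/21
R = TP/(TP+FN) = 19/20 = 19/20
beta^2 = 1/3^2 = 1/9
(1 + beta^2) = 10/9
Numerator = (1+beta^2)*P*R = 361/378
Denominator = beta^2*P + R = 19/189 + 19/20 = 3971/3780
F_beta = 10/11

10/11


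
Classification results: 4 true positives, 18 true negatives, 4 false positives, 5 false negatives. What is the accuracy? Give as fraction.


Accuracy = (TP + TN) / (TP + TN + FP + FN)
TP + TN = 4 + 18 = 22
Total = 4 + 18 + 4 + 5 = 31
Accuracy = 22 / 31 = 22/31

22/31


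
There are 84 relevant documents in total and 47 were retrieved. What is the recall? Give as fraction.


Recall = retrieved_relevant / total_relevant
= 47 / 84
= 47 / (47 + 37)
= 47/84

47/84


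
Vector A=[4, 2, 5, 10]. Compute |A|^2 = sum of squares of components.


|A|^2 = sum of squared components
A[0]^2 = 4^2 = 16
A[1]^2 = 2^2 = 4
A[2]^2 = 5^2 = 25
A[3]^2 = 10^2 = 100
Sum = 16 + 4 + 25 + 100 = 145

145


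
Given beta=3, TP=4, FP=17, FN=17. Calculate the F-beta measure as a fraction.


P = TP/(TP+FP) = 4/21 = 4/21
R = TP/(TP+FN) = 4/21 = 4/21
beta^2 = 3^2 = 9
(1 + beta^2) = 10
Numerator = (1+beta^2)*P*R = 160/441
Denominator = beta^2*P + R = 12/7 + 4/21 = 40/21
F_beta = 4/21

4/21


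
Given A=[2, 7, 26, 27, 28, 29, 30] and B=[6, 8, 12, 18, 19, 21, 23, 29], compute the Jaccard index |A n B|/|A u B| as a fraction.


A intersect B = [29]
|A intersect B| = 1
A union B = [2, 6, 7, 8, 12, 18, 19, 21, 23, 26, 27, 28, 29, 30]
|A union B| = 14
Jaccard = 1/14 = 1/14

1/14


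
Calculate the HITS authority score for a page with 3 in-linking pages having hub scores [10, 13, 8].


Authority = sum of hub scores of in-linkers
In-link 1: hub score = 10
In-link 2: hub score = 13
In-link 3: hub score = 8
Authority = 10 + 13 + 8 = 31

31


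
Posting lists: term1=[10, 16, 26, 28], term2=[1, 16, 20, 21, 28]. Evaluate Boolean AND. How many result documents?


Boolean AND: find intersection of posting lists
term1 docs: [10, 16, 26, 28]
term2 docs: [1, 16, 20, 21, 28]
Intersection: [16, 28]
|intersection| = 2

2


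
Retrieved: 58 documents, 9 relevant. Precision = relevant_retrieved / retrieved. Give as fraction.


Precision = relevant_retrieved / total_retrieved
= 9 / 58
= 9 / (9 + 49)
= 9/58

9/58


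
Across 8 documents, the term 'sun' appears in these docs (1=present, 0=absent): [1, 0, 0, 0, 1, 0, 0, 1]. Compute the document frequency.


Checking each document for 'sun':
Doc 1: present
Doc 2: absent
Doc 3: absent
Doc 4: absent
Doc 5: present
Doc 6: absent
Doc 7: absent
Doc 8: present
df = sum of presences = 1 + 0 + 0 + 0 + 1 + 0 + 0 + 1 = 3

3


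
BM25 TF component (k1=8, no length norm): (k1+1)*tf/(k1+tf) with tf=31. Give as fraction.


BM25 TF component = (k1+1)*tf / (k1+tf)
k1 = 8, tf = 31
Numerator = (8+1)*31 = 279
Denominator = 8 + 31 = 39
= 279/39 = 93/13

93/13


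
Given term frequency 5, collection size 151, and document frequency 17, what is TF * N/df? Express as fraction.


TF * (N/df)
= 5 * (151/17)
= 5 * 151/17
= 755/17

755/17


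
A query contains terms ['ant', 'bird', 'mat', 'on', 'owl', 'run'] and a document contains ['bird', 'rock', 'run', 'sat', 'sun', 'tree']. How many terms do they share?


Query terms: ['ant', 'bird', 'mat', 'on', 'owl', 'run']
Document terms: ['bird', 'rock', 'run', 'sat', 'sun', 'tree']
Common terms: ['bird', 'run']
Overlap count = 2

2


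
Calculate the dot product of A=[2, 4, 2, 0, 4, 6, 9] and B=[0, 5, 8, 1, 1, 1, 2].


Dot product = sum of element-wise products
A[0]*B[0] = 2*0 = 0
A[1]*B[1] = 4*5 = 20
A[2]*B[2] = 2*8 = 16
A[3]*B[3] = 0*1 = 0
A[4]*B[4] = 4*1 = 4
A[5]*B[5] = 6*1 = 6
A[6]*B[6] = 9*2 = 18
Sum = 0 + 20 + 16 + 0 + 4 + 6 + 18 = 64

64


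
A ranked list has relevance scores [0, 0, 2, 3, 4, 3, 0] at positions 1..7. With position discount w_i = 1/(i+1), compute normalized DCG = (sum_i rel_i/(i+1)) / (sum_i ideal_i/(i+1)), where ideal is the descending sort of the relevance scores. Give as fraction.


Position discount weights w_i = 1/(i+1) for i=1..7:
Weights = [1/2, 1/3, 1/4, 1/5, 1/6, 1/7, 1/8]
Actual relevance: [0, 0, 2, 3, 4, 3, 0]
DCG = 0/2 + 0/3 + 2/4 + 3/5 + 4/6 + 3/7 + 0/8 = 461/210
Ideal relevance (sorted desc): [4, 3, 3, 2, 0, 0, 0]
Ideal DCG = 4/2 + 3/3 + 3/4 + 2/5 + 0/6 + 0/7 + 0/8 = 83/20
nDCG = DCG / ideal_DCG = 461/210 / 83/20 = 922/1743

922/1743


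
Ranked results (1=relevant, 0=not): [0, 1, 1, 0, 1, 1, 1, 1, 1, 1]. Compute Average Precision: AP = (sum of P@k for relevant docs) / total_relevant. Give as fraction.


Computing P@k for each relevant position:
Position 1: not relevant
Position 2: relevant, P@2 = 1/2 = 1/2
Position 3: relevant, P@3 = 2/3 = 2/3
Position 4: not relevant
Position 5: relevant, P@5 = 3/5 = 3/5
Position 6: relevant, P@6 = 4/6 = 2/3
Position 7: relevant, P@7 = 5/7 = 5/7
Position 8: relevant, P@8 = 6/8 = 3/4
Position 9: relevant, P@9 = 7/9 = 7/9
Position 10: relevant, P@10 = 8/10 = 4/5
Sum of P@k = 1/2 + 2/3 + 3/5 + 2/3 + 5/7 + 3/4 + 7/9 + 4/5 = 6899/1260
AP = 6899/1260 / 8 = 6899/10080

6899/10080


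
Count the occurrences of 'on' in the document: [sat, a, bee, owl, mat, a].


Document has 6 words
Scanning for 'on':
Term not found in document
Count = 0

0


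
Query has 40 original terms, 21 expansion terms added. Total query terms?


Original terms: 40
Expansion terms: 21
Total = 40 + 21 = 61

61


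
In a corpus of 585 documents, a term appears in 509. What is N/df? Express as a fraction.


IDF ratio = N / df
= 585 / 509
= 585/509

585/509


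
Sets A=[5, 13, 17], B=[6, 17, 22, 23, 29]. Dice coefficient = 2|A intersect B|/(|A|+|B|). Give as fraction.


A intersect B = [17]
|A intersect B| = 1
|A| = 3, |B| = 5
Dice = 2*1 / (3+5)
= 2 / 8 = 1/4

1/4


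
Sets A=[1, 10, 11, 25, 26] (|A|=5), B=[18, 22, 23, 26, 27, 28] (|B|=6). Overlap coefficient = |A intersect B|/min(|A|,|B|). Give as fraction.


A intersect B = [26]
|A intersect B| = 1
min(|A|, |B|) = min(5, 6) = 5
Overlap = 1 / 5 = 1/5

1/5


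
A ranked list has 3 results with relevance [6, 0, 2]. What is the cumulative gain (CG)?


Cumulative Gain = sum of relevance scores
Position 1: rel=6, running sum=6
Position 2: rel=0, running sum=6
Position 3: rel=2, running sum=8
CG = 8

8


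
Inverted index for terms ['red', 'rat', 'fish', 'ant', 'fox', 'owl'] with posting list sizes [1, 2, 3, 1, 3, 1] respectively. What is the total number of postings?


Summing posting list sizes:
'red': 1 postings
'rat': 2 postings
'fish': 3 postings
'ant': 1 postings
'fox': 3 postings
'owl': 1 postings
Total = 1 + 2 + 3 + 1 + 3 + 1 = 11

11


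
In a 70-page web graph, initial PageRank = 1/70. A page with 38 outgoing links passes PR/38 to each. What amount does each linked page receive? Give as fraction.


Initial PR = 1/70 = 1/70
Outlinks = 38
Contribution per link = PR / outlinks
= 1/70 / 38
= 1/2660

1/2660


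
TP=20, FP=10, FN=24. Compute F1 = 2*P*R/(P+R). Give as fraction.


F1 = 2 * P * R / (P + R)
P = TP/(TP+FP) = 20/30 = 2/3
R = TP/(TP+FN) = 20/44 = 5/11
2 * P * R = 2 * 2/3 * 5/11 = 20/33
P + R = 2/3 + 5/11 = 37/33
F1 = 20/33 / 37/33 = 20/37

20/37


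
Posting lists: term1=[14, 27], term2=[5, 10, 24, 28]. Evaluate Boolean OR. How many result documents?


Boolean OR: find union of posting lists
term1 docs: [14, 27]
term2 docs: [5, 10, 24, 28]
Union: [5, 10, 14, 24, 27, 28]
|union| = 6

6


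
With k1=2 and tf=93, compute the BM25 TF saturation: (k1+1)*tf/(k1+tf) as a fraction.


BM25 TF component = (k1+1)*tf / (k1+tf)
k1 = 2, tf = 93
Numerator = (2+1)*93 = 279
Denominator = 2 + 93 = 95
= 279/95 = 279/95

279/95


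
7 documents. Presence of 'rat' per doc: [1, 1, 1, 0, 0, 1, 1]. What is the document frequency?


Checking each document for 'rat':
Doc 1: present
Doc 2: present
Doc 3: present
Doc 4: absent
Doc 5: absent
Doc 6: present
Doc 7: present
df = sum of presences = 1 + 1 + 1 + 0 + 0 + 1 + 1 = 5

5


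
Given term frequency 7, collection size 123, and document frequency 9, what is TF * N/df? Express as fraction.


TF * (N/df)
= 7 * (123/9)
= 7 * 41/3
= 287/3

287/3


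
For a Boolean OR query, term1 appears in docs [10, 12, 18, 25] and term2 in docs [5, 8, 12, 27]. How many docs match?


Boolean OR: find union of posting lists
term1 docs: [10, 12, 18, 25]
term2 docs: [5, 8, 12, 27]
Union: [5, 8, 10, 12, 18, 25, 27]
|union| = 7

7


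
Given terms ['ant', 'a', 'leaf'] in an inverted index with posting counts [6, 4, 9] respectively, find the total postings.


Summing posting list sizes:
'ant': 6 postings
'a': 4 postings
'leaf': 9 postings
Total = 6 + 4 + 9 = 19

19


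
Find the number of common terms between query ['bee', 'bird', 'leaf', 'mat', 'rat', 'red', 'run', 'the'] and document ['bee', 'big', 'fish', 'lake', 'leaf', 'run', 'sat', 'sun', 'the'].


Query terms: ['bee', 'bird', 'leaf', 'mat', 'rat', 'red', 'run', 'the']
Document terms: ['bee', 'big', 'fish', 'lake', 'leaf', 'run', 'sat', 'sun', 'the']
Common terms: ['bee', 'leaf', 'run', 'the']
Overlap count = 4

4


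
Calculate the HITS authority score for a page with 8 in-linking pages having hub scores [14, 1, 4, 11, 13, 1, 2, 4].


Authority = sum of hub scores of in-linkers
In-link 1: hub score = 14
In-link 2: hub score = 1
In-link 3: hub score = 4
In-link 4: hub score = 11
In-link 5: hub score = 13
In-link 6: hub score = 1
In-link 7: hub score = 2
In-link 8: hub score = 4
Authority = 14 + 1 + 4 + 11 + 13 + 1 + 2 + 4 = 50

50


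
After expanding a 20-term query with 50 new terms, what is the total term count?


Original terms: 20
Expansion terms: 50
Total = 20 + 50 = 70

70


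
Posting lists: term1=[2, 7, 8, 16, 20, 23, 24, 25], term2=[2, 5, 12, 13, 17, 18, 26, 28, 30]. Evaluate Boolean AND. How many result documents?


Boolean AND: find intersection of posting lists
term1 docs: [2, 7, 8, 16, 20, 23, 24, 25]
term2 docs: [2, 5, 12, 13, 17, 18, 26, 28, 30]
Intersection: [2]
|intersection| = 1

1


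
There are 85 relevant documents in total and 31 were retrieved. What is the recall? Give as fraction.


Recall = retrieved_relevant / total_relevant
= 31 / 85
= 31 / (31 + 54)
= 31/85

31/85


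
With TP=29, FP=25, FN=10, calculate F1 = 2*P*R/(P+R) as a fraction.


F1 = 2 * P * R / (P + R)
P = TP/(TP+FP) = 29/54 = 29/54
R = TP/(TP+FN) = 29/39 = 29/39
2 * P * R = 2 * 29/54 * 29/39 = 841/1053
P + R = 29/54 + 29/39 = 899/702
F1 = 841/1053 / 899/702 = 58/93

58/93


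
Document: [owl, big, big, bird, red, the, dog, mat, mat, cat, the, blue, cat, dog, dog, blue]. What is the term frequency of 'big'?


Document has 16 words
Scanning for 'big':
Found at positions: [1, 2]
Count = 2

2


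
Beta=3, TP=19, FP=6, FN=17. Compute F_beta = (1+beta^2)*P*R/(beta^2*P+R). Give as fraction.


P = TP/(TP+FP) = 19/25 = 19/25
R = TP/(TP+FN) = 19/36 = 19/36
beta^2 = 3^2 = 9
(1 + beta^2) = 10
Numerator = (1+beta^2)*P*R = 361/90
Denominator = beta^2*P + R = 171/25 + 19/36 = 6631/900
F_beta = 190/349

190/349


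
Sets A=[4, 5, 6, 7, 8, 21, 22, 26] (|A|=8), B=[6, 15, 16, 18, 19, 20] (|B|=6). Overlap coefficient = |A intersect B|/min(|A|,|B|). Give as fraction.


A intersect B = [6]
|A intersect B| = 1
min(|A|, |B|) = min(8, 6) = 6
Overlap = 1 / 6 = 1/6

1/6


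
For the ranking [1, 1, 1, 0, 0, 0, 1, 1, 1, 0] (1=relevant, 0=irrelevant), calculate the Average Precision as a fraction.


Computing P@k for each relevant position:
Position 1: relevant, P@1 = 1/1 = 1
Position 2: relevant, P@2 = 2/2 = 1
Position 3: relevant, P@3 = 3/3 = 1
Position 4: not relevant
Position 5: not relevant
Position 6: not relevant
Position 7: relevant, P@7 = 4/7 = 4/7
Position 8: relevant, P@8 = 5/8 = 5/8
Position 9: relevant, P@9 = 6/9 = 2/3
Position 10: not relevant
Sum of P@k = 1 + 1 + 1 + 4/7 + 5/8 + 2/3 = 817/168
AP = 817/168 / 6 = 817/1008

817/1008


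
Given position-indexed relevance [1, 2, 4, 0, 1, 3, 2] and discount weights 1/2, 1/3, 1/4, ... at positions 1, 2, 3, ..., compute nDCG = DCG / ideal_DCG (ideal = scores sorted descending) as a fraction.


Position discount weights w_i = 1/(i+1) for i=1..7:
Weights = [1/2, 1/3, 1/4, 1/5, 1/6, 1/7, 1/8]
Actual relevance: [1, 2, 4, 0, 1, 3, 2]
DCG = 1/2 + 2/3 + 4/4 + 0/5 + 1/6 + 3/7 + 2/8 = 253/84
Ideal relevance (sorted desc): [4, 3, 2, 2, 1, 1, 0]
Ideal DCG = 4/2 + 3/3 + 2/4 + 2/5 + 1/6 + 1/7 + 0/8 = 442/105
nDCG = DCG / ideal_DCG = 253/84 / 442/105 = 1265/1768

1265/1768
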